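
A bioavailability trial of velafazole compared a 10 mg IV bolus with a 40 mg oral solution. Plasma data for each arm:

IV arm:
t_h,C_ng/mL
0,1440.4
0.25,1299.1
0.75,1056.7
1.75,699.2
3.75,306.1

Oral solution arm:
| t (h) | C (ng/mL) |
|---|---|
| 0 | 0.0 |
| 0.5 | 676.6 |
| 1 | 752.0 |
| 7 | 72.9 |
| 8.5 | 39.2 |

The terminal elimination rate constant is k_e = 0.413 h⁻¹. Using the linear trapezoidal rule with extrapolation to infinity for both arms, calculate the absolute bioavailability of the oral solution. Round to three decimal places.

Trapezoidal AUC_0→3.75 (IV):
  [0→0.25]: (1440.4+1299.1)/2 × 0.25 = 342.4375
  [0.25→0.75]: (1299.1+1056.7)/2 × 0.5 = 588.95
  [0.75→1.75]: (1056.7+699.2)/2 × 1 = 877.95
  [1.75→3.75]: (699.2+306.1)/2 × 2 = 1005.3
  Sum = 2814.6375 ng/mL·h
IV tail: 306.1/0.413 = 741.162; AUC_iv,0→∞ = 2814.6375 + 741.162 = 3555.7995 ng/mL·h
Trapezoidal AUC_0→8.5 (oral solution):
  [0→0.5]: (0.0+676.6)/2 × 0.5 = 169.15
  [0.5→1]: (676.6+752.0)/2 × 0.5 = 357.15
  [1→7]: (752.0+72.9)/2 × 6 = 2474.7
  [7→8.5]: (72.9+39.2)/2 × 1.5 = 84.075
  Sum = 3085.075 ng/mL·h
oral solution tail: 39.2/0.413 = 94.915; AUC_ev,0→∞ = 3085.075 + 94.915 = 3179.99 ng/mL·h
F = (AUC_ev/D_ev)/(AUC_iv/D_iv) = (3179.99/40)/(3555.7995/10) = 79.49975/355.57995 = 0.2236

F = 0.224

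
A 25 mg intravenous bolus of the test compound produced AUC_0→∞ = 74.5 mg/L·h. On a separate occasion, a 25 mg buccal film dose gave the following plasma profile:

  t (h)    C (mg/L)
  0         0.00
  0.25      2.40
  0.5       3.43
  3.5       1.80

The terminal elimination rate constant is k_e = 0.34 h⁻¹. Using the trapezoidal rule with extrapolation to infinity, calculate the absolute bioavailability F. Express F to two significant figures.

F = 0.19

Trapezoidal AUC_0→3.5 (buccal film):
  [0→0.25]: (0.00+2.40)/2 × 0.25 = 0.3
  [0.25→0.5]: (2.40+3.43)/2 × 0.25 = 0.72875
  [0.5→3.5]: (3.43+1.80)/2 × 3 = 7.845
  Sum = 8.87375 mg/L·h
Tail: C_last/k_e = 1.80/0.34 = 5.294
AUC_0→∞ (buccal film) = 8.87375 + 5.294 = 14.16775 mg/L·h
F = (AUC_ev/D_ev)/(AUC_iv/D_iv) = (14.16775/25)/(74.5/25) = 0.56671/2.98 = 0.1902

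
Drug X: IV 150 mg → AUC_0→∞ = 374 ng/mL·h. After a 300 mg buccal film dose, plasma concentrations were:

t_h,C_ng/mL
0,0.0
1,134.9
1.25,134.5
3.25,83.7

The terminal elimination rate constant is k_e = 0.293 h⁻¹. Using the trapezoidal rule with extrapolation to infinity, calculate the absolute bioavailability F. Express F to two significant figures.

F = 0.81

Trapezoidal AUC_0→3.25 (buccal film):
  [0→1]: (0.0+134.9)/2 × 1 = 67.45
  [1→1.25]: (134.9+134.5)/2 × 0.25 = 33.675
  [1.25→3.25]: (134.5+83.7)/2 × 2 = 218.2
  Sum = 319.325 ng/mL·h
Tail: C_last/k_e = 83.7/0.293 = 285.666
AUC_0→∞ (buccal film) = 319.325 + 285.666 = 604.991 ng/mL·h
F = (AUC_ev/D_ev)/(AUC_iv/D_iv) = (604.991/300)/(374/150) = 2.01664/2.49333 = 0.8088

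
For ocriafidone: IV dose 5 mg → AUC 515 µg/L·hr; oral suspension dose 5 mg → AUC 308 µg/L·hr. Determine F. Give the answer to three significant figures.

F = 0.598

F = (AUC_ev / D_ev) / (AUC_iv / D_iv)
  = (308/5) / (515/5)
  = 61.6 / 103 = 0.5981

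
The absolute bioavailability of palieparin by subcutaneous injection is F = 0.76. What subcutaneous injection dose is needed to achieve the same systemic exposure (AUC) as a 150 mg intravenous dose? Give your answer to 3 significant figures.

D_subcutaneous = 197 mg

For equal systemic exposure: F × D_ev = D_iv
D_ev = D_iv / F = 150 / 0.76 = 197.368 mg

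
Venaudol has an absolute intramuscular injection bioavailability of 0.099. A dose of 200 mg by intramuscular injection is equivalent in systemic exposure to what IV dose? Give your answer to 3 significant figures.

D_iv = 19.8 mg

Systemic exposure from an extravascular dose = F × D_ev, so the equivalent IV dose is F × D_ev.
D_iv = F × D_ev = 0.099 × 200 = 19.8 mg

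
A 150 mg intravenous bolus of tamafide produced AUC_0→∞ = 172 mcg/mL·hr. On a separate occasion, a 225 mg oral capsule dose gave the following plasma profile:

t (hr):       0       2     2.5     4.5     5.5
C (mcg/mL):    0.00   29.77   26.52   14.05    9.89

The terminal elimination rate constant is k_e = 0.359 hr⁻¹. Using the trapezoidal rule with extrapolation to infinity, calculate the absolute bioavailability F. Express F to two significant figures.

Trapezoidal AUC_0→5.5 (oral capsule):
  [0→2]: (0.00+29.77)/2 × 2 = 29.77
  [2→2.5]: (29.77+26.52)/2 × 0.5 = 14.0725
  [2.5→4.5]: (26.52+14.05)/2 × 2 = 40.57
  [4.5→5.5]: (14.05+9.89)/2 × 1 = 11.97
  Sum = 96.3825 mcg/mL·hr
Tail: C_last/k_e = 9.89/0.359 = 27.549
AUC_0→∞ (oral capsule) = 96.3825 + 27.549 = 123.9315 mcg/mL·hr
F = (AUC_ev/D_ev)/(AUC_iv/D_iv) = (123.9315/225)/(172/150) = 0.550807/1.14667 = 0.4804

F = 0.48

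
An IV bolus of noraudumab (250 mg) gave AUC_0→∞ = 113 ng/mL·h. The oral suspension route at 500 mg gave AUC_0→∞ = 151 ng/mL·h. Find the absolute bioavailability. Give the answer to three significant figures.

F = 0.668

F = (AUC_ev / D_ev) / (AUC_iv / D_iv)
  = (151/500) / (113/250)
  = 0.302 / 0.452 = 0.6681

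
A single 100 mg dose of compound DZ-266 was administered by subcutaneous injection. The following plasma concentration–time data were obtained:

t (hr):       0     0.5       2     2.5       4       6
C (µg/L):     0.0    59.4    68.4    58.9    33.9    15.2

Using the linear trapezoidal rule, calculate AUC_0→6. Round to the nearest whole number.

Trapezoidal AUC_0→6:
  [0→0.5]: (0.0+59.4)/2 × 0.5 = 14.85
  [0.5→2]: (59.4+68.4)/2 × 1.5 = 95.85
  [2→2.5]: (68.4+58.9)/2 × 0.5 = 31.825
  [2.5→4]: (58.9+33.9)/2 × 1.5 = 69.6
  [4→6]: (33.9+15.2)/2 × 2 = 49.1
  Sum = 261.225 µg/L·hr

AUC = 261 µg/L·hr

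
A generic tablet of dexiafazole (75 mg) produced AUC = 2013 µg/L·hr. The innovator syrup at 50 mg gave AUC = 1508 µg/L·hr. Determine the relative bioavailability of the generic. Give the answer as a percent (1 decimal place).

F_rel = 89.0%

F_rel = (AUC_test/D_test) / (AUC_ref/D_ref)
      = (2013/75) / (1508/50)
      = 26.84 / 30.16 = 0.8899 = 88.99%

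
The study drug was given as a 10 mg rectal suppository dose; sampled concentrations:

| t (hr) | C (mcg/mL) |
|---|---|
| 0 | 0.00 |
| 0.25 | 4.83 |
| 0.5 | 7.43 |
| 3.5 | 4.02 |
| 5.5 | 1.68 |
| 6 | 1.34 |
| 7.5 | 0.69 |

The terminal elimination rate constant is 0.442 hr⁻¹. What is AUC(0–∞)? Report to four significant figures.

Trapezoidal AUC_0→7.5:
  [0→0.25]: (0.00+4.83)/2 × 0.25 = 0.60375
  [0.25→0.5]: (4.83+7.43)/2 × 0.25 = 1.5325
  [0.5→3.5]: (7.43+4.02)/2 × 3 = 17.175
  [3.5→5.5]: (4.02+1.68)/2 × 2 = 5.7
  [5.5→6]: (1.68+1.34)/2 × 0.5 = 0.755
  [6→7.5]: (1.34+0.69)/2 × 1.5 = 1.5225
  Sum = 27.28875 mcg/mL·hr
Extrapolated tail: C_last / k_e = 0.69 / 0.442 = 1.561
AUC_0→∞ = 27.28875 + 1.561 = 28.84975 mcg/mL·hr

AUC = 28.85 mcg/mL·hr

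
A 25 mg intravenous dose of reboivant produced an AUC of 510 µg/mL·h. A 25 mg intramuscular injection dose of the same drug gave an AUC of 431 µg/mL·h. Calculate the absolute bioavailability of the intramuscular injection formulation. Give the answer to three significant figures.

F = 0.845

F = (AUC_ev / D_ev) / (AUC_iv / D_iv)
  = (431/25) / (510/25)
  = 17.24 / 20.4 = 0.8451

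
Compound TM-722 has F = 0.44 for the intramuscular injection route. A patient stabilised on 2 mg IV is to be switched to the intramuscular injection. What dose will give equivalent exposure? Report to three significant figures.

D_intramuscular = 4.55 mg

For equal systemic exposure: F × D_ev = D_iv
D_ev = D_iv / F = 2 / 0.44 = 4.54545 mg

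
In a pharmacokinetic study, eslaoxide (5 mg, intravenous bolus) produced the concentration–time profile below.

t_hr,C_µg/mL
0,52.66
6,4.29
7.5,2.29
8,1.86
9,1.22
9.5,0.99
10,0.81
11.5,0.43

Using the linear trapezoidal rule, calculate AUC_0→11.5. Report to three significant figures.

AUC = 180 µg/mL·hr

Trapezoidal AUC_0→11.5:
  [0→6]: (52.66+4.29)/2 × 6 = 170.85
  [6→7.5]: (4.29+2.29)/2 × 1.5 = 4.935
  [7.5→8]: (2.29+1.86)/2 × 0.5 = 1.0375
  [8→9]: (1.86+1.22)/2 × 1 = 1.54
  [9→9.5]: (1.22+0.99)/2 × 0.5 = 0.5525
  [9.5→10]: (0.99+0.81)/2 × 0.5 = 0.45
  [10→11.5]: (0.81+0.43)/2 × 1.5 = 0.93
  Sum = 180.295 µg/mL·hr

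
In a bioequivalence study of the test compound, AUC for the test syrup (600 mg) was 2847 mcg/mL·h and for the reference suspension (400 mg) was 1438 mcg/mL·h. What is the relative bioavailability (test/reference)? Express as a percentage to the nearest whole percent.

F_rel = 132%

F_rel = (AUC_test/D_test) / (AUC_ref/D_ref)
      = (2847/600) / (1438/400)
      = 4.745 / 3.595 = 1.3199 = 131.99%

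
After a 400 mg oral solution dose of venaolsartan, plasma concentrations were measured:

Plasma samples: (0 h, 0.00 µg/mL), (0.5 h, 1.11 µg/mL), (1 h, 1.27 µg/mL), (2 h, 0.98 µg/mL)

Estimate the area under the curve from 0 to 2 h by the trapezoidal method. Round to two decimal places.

Trapezoidal AUC_0→2:
  [0→0.5]: (0.00+1.11)/2 × 0.5 = 0.2775
  [0.5→1]: (1.11+1.27)/2 × 0.5 = 0.595
  [1→2]: (1.27+0.98)/2 × 1 = 1.125
  Sum = 1.9975 µg/mL·h

AUC = 2.00 µg/mL·h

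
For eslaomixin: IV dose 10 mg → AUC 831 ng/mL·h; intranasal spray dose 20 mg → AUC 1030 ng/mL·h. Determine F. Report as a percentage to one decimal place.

F = 62.0%

F = (AUC_ev / D_ev) / (AUC_iv / D_iv)
  = (1030/20) / (831/10)
  = 51.5 / 83.1 = 0.6197
  = 61.97%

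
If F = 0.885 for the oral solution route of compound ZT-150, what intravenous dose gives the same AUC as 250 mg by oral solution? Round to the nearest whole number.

D_iv = 221 mg

Systemic exposure from an extravascular dose = F × D_ev, so the equivalent IV dose is F × D_ev.
D_iv = F × D_ev = 0.885 × 250 = 221.25 mg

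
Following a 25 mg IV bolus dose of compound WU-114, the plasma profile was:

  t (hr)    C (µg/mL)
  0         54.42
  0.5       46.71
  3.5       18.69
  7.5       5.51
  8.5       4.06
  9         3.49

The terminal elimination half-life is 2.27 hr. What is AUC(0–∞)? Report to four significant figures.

AUC = 189.9 µg/mL·hr

Trapezoidal AUC_0→9:
  [0→0.5]: (54.42+46.71)/2 × 0.5 = 25.2825
  [0.5→3.5]: (46.71+18.69)/2 × 3 = 98.1
  [3.5→7.5]: (18.69+5.51)/2 × 4 = 48.4
  [7.5→8.5]: (5.51+4.06)/2 × 1 = 4.785
  [8.5→9]: (4.06+3.49)/2 × 0.5 = 1.8875
  Sum = 178.455 µg/mL·hr
k_e = ln2 / t½ = 0.693147 / 2.27 = 0.3054 hr^-1
Extrapolated tail: C_last / k_e = 3.49 / 0.3054 = 11.428
AUC_0→∞ = 178.455 + 11.428 = 189.883 µg/mL·hr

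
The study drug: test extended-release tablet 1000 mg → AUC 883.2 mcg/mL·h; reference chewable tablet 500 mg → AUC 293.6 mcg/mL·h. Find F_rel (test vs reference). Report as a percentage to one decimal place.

F_rel = 150.4%

F_rel = (AUC_test/D_test) / (AUC_ref/D_ref)
      = (883.2/1000) / (293.6/500)
      = 0.8832 / 0.5872 = 1.5041 = 150.41%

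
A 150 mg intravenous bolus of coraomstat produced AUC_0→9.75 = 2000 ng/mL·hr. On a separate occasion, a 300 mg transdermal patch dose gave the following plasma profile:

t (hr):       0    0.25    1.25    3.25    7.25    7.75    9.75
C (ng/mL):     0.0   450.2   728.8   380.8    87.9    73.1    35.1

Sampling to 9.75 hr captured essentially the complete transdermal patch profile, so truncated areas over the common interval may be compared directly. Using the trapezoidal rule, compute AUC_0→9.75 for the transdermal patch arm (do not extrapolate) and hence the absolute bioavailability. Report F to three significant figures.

Trapezoidal AUC_0→9.75 (transdermal patch):
  [0→0.25]: (0.0+450.2)/2 × 0.25 = 56.275
  [0.25→1.25]: (450.2+728.8)/2 × 1 = 589.5
  [1.25→3.25]: (728.8+380.8)/2 × 2 = 1109.6
  [3.25→7.25]: (380.8+87.9)/2 × 4 = 937.4
  [7.25→7.75]: (87.9+73.1)/2 × 0.5 = 40.25
  [7.75→9.75]: (73.1+35.1)/2 × 2 = 108.2
  Sum = 2841.225 ng/mL·hr
F = (AUC_ev/D_ev)/(AUC_iv/D_iv) = (2841.225/300)/(2000/150) = 9.47075/13.3333 = 0.7103

F = 0.710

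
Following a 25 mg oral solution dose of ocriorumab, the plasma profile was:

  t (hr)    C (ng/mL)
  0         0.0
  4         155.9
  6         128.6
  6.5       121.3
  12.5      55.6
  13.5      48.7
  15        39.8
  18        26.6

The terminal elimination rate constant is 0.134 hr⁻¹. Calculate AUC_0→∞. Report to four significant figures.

Trapezoidal AUC_0→18:
  [0→4]: (0.0+155.9)/2 × 4 = 311.8
  [4→6]: (155.9+128.6)/2 × 2 = 284.5
  [6→6.5]: (128.6+121.3)/2 × 0.5 = 62.475
  [6.5→12.5]: (121.3+55.6)/2 × 6 = 530.7
  [12.5→13.5]: (55.6+48.7)/2 × 1 = 52.15
  [13.5→15]: (48.7+39.8)/2 × 1.5 = 66.375
  [15→18]: (39.8+26.6)/2 × 3 = 99.6
  Sum = 1407.6 ng/mL·hr
Extrapolated tail: C_last / k_e = 26.6 / 0.134 = 198.507
AUC_0→∞ = 1407.6 + 198.507 = 1606.107 ng/mL·hr

AUC = 1606 ng/mL·hr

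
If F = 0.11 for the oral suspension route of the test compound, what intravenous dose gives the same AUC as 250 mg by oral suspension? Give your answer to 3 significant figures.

D_iv = 27.5 mg

Systemic exposure from an extravascular dose = F × D_ev, so the equivalent IV dose is F × D_ev.
D_iv = F × D_ev = 0.11 × 250 = 27.5 mg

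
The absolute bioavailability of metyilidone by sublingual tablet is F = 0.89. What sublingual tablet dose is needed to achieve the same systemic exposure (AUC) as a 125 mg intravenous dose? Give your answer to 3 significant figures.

D_sublingual = 140 mg

For equal systemic exposure: F × D_ev = D_iv
D_ev = D_iv / F = 125 / 0.89 = 140.449 mg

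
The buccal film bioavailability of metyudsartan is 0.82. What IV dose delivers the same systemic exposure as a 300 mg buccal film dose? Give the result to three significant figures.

Systemic exposure from an extravascular dose = F × D_ev, so the equivalent IV dose is F × D_ev.
D_iv = F × D_ev = 0.82 × 300 = 246 mg

D_iv = 246 mg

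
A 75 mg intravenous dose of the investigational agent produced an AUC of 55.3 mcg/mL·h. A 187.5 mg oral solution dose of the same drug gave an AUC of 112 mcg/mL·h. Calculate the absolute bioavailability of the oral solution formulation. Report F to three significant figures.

F = (AUC_ev / D_ev) / (AUC_iv / D_iv)
  = (112/187.5) / (55.3/75)
  = 0.597333 / 0.737333 = 0.8101

F = 0.810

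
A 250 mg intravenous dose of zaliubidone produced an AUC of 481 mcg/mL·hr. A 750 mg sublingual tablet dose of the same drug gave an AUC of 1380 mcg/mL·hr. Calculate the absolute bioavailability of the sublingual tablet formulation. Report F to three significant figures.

F = (AUC_ev / D_ev) / (AUC_iv / D_iv)
  = (1380/750) / (481/250)
  = 1.84 / 1.924 = 0.9563

F = 0.956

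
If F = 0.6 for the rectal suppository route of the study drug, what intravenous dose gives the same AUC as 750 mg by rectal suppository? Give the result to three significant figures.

D_iv = 450 mg

Systemic exposure from an extravascular dose = F × D_ev, so the equivalent IV dose is F × D_ev.
D_iv = F × D_ev = 0.6 × 750 = 450 mg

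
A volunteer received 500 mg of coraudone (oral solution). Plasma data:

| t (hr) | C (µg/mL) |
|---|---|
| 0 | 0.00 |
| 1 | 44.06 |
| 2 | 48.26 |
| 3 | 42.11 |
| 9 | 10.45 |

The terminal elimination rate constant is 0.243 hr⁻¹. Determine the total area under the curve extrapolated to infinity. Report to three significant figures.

AUC = 314 µg/mL·hr

Trapezoidal AUC_0→9:
  [0→1]: (0.00+44.06)/2 × 1 = 22.03
  [1→2]: (44.06+48.26)/2 × 1 = 46.16
  [2→3]: (48.26+42.11)/2 × 1 = 45.185
  [3→9]: (42.11+10.45)/2 × 6 = 157.68
  Sum = 271.055 µg/mL·hr
Extrapolated tail: C_last / k_e = 10.45 / 0.243 = 43.004
AUC_0→∞ = 271.055 + 43.004 = 314.059 µg/mL·hr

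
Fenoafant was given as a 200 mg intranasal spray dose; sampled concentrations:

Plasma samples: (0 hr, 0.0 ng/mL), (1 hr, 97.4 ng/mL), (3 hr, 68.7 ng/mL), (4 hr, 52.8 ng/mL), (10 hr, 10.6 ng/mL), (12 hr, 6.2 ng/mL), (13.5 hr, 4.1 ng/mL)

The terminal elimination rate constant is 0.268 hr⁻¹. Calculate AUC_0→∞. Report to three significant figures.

AUC = 506 ng/mL·hr

Trapezoidal AUC_0→13.5:
  [0→1]: (0.0+97.4)/2 × 1 = 48.7
  [1→3]: (97.4+68.7)/2 × 2 = 166.1
  [3→4]: (68.7+52.8)/2 × 1 = 60.75
  [4→10]: (52.8+10.6)/2 × 6 = 190.2
  [10→12]: (10.6+6.2)/2 × 2 = 16.8
  [12→13.5]: (6.2+4.1)/2 × 1.5 = 7.725
  Sum = 490.275 ng/mL·hr
Extrapolated tail: C_last / k_e = 4.1 / 0.268 = 15.299
AUC_0→∞ = 490.275 + 15.299 = 505.574 ng/mL·hr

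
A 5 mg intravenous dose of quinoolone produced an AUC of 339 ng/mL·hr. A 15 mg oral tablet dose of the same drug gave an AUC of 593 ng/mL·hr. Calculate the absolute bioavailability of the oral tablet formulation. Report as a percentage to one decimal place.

F = (AUC_ev / D_ev) / (AUC_iv / D_iv)
  = (593/15) / (339/5)
  = 39.5333 / 67.8 = 0.5831
  = 58.31%

F = 58.3%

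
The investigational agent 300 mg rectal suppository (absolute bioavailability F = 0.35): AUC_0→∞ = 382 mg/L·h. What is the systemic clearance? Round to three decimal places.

CL = F × Dose / AUC_0→∞
   = 0.35 × 300 / 382 = 0.274869 L/h

CL = 0.275 L/h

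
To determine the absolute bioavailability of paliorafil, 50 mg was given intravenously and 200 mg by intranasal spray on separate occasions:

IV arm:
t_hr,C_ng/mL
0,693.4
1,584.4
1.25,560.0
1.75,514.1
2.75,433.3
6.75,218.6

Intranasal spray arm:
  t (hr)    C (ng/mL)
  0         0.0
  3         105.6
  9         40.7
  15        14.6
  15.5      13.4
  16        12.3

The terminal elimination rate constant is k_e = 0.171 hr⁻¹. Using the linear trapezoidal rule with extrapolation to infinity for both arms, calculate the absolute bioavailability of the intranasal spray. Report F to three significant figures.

Trapezoidal AUC_0→6.75 (IV):
  [0→1]: (693.4+584.4)/2 × 1 = 638.9
  [1→1.25]: (584.4+560.0)/2 × 0.25 = 143.05
  [1.25→1.75]: (560.0+514.1)/2 × 0.5 = 268.525
  [1.75→2.75]: (514.1+433.3)/2 × 1 = 473.7
  [2.75→6.75]: (433.3+218.6)/2 × 4 = 1303.8
  Sum = 2827.975 ng/mL·hr
IV tail: 218.6/0.171 = 1278.363; AUC_iv,0→∞ = 2827.975 + 1278.363 = 4106.338 ng/mL·hr
Trapezoidal AUC_0→16 (intranasal spray):
  [0→3]: (0.0+105.6)/2 × 3 = 158.4
  [3→9]: (105.6+40.7)/2 × 6 = 438.9
  [9→15]: (40.7+14.6)/2 × 6 = 165.9
  [15→15.5]: (14.6+13.4)/2 × 0.5 = 7.0
  [15.5→16]: (13.4+12.3)/2 × 0.5 = 6.425
  Sum = 776.625 ng/mL·hr
intranasal spray tail: 12.3/0.171 = 71.930; AUC_ev,0→∞ = 776.625 + 71.930 = 848.555 ng/mL·hr
F = (AUC_ev/D_ev)/(AUC_iv/D_iv) = (848.555/200)/(4106.338/50) = 4.242775/82.12676 = 0.0517

F = 0.0517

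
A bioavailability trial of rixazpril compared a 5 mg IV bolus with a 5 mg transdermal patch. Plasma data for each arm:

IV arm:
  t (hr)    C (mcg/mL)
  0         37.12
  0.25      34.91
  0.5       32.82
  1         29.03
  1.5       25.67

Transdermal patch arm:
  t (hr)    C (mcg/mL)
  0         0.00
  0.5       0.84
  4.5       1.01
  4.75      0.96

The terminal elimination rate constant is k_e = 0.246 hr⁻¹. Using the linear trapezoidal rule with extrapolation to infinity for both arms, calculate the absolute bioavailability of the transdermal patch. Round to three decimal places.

Trapezoidal AUC_0→1.5 (IV):
  [0→0.25]: (37.12+34.91)/2 × 0.25 = 9.00375
  [0.25→0.5]: (34.91+32.82)/2 × 0.25 = 8.46625
  [0.5→1]: (32.82+29.03)/2 × 0.5 = 15.4625
  [1→1.5]: (29.03+25.67)/2 × 0.5 = 13.675
  Sum = 46.6075 mcg/mL·hr
IV tail: 25.67/0.246 = 104.350; AUC_iv,0→∞ = 46.6075 + 104.350 = 150.9575 mcg/mL·hr
Trapezoidal AUC_0→4.75 (transdermal patch):
  [0→0.5]: (0.00+0.84)/2 × 0.5 = 0.21
  [0.5→4.5]: (0.84+1.01)/2 × 4 = 3.7
  [4.5→4.75]: (1.01+0.96)/2 × 0.25 = 0.24625
  Sum = 4.15625 mcg/mL·hr
transdermal patch tail: 0.96/0.246 = 3.902; AUC_ev,0→∞ = 4.15625 + 3.902 = 8.05825 mcg/mL·hr
F = (AUC_ev/D_ev)/(AUC_iv/D_iv) = (8.05825/5)/(150.9575/5) = 1.61165/30.1915 = 0.0534

F = 0.053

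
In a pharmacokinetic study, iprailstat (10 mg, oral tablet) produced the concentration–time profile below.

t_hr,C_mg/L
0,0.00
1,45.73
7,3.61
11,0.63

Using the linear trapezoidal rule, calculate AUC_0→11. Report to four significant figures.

Trapezoidal AUC_0→11:
  [0→1]: (0.00+45.73)/2 × 1 = 22.865
  [1→7]: (45.73+3.61)/2 × 6 = 148.02
  [7→11]: (3.61+0.63)/2 × 4 = 8.48
  Sum = 179.365 mg/L·hr

AUC = 179.4 mg/L·hr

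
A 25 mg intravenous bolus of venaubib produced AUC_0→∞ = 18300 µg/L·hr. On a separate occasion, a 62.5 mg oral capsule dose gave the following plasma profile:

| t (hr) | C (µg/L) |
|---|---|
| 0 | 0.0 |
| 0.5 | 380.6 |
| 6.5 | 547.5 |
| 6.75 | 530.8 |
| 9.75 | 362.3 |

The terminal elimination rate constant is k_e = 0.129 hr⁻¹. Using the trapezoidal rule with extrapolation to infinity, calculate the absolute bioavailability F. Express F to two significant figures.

Trapezoidal AUC_0→9.75 (oral capsule):
  [0→0.5]: (0.0+380.6)/2 × 0.5 = 95.15
  [0.5→6.5]: (380.6+547.5)/2 × 6 = 2784.3
  [6.5→6.75]: (547.5+530.8)/2 × 0.25 = 134.7875
  [6.75→9.75]: (530.8+362.3)/2 × 3 = 1339.65
  Sum = 4353.8875 µg/L·hr
Tail: C_last/k_e = 362.3/0.129 = 2808.527
AUC_0→∞ (oral capsule) = 4353.8875 + 2808.527 = 7162.4145 µg/L·hr
F = (AUC_ev/D_ev)/(AUC_iv/D_iv) = (7162.4145/62.5)/(18300/25) = 114.599/732 = 0.1566

F = 0.16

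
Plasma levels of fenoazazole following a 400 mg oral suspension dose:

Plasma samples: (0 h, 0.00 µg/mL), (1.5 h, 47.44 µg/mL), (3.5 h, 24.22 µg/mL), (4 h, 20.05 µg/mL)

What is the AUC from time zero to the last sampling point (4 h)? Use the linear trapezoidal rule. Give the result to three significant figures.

Trapezoidal AUC_0→4:
  [0→1.5]: (0.00+47.44)/2 × 1.5 = 35.58
  [1.5→3.5]: (47.44+24.22)/2 × 2 = 71.66
  [3.5→4]: (24.22+20.05)/2 × 0.5 = 11.0675
  Sum = 118.3075 µg/mL·h

AUC = 118 µg/mL·h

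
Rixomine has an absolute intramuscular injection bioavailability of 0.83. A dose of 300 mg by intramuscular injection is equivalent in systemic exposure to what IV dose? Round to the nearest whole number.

D_iv = 249 mg

Systemic exposure from an extravascular dose = F × D_ev, so the equivalent IV dose is F × D_ev.
D_iv = F × D_ev = 0.83 × 300 = 249 mg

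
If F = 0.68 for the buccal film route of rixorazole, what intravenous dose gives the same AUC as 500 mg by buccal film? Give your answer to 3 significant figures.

Systemic exposure from an extravascular dose = F × D_ev, so the equivalent IV dose is F × D_ev.
D_iv = F × D_ev = 0.68 × 500 = 340 mg

D_iv = 340 mg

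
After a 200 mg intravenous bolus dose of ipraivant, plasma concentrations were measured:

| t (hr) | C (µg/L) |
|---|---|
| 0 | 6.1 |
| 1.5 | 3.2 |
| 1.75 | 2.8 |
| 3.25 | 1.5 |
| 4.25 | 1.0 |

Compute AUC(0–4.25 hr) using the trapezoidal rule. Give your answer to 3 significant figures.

AUC = 12.2 µg/L·hr

Trapezoidal AUC_0→4.25:
  [0→1.5]: (6.1+3.2)/2 × 1.5 = 6.975
  [1.5→1.75]: (3.2+2.8)/2 × 0.25 = 0.75
  [1.75→3.25]: (2.8+1.5)/2 × 1.5 = 3.225
  [3.25→4.25]: (1.5+1.0)/2 × 1 = 1.25
  Sum = 12.2 µg/L·hr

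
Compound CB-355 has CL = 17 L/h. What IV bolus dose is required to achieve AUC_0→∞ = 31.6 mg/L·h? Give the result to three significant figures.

Dose = 537 mg

Dose_iv = CL × AUC_0→∞
     = 17 × 31.6 = 537.2 mg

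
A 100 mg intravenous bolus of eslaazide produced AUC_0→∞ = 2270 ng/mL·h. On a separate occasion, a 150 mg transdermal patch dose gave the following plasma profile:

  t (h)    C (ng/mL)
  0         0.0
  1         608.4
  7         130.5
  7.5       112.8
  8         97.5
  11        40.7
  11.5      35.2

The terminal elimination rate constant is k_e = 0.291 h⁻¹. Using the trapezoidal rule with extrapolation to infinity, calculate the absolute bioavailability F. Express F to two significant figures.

Trapezoidal AUC_0→11.5 (transdermal patch):
  [0→1]: (0.0+608.4)/2 × 1 = 304.2
  [1→7]: (608.4+130.5)/2 × 6 = 2216.7
  [7→7.5]: (130.5+112.8)/2 × 0.5 = 60.825
  [7.5→8]: (112.8+97.5)/2 × 0.5 = 52.575
  [8→11]: (97.5+40.7)/2 × 3 = 207.3
  [11→11.5]: (40.7+35.2)/2 × 0.5 = 18.975
  Sum = 2860.575 ng/mL·h
Tail: C_last/k_e = 35.2/0.291 = 120.962
AUC_0→∞ (transdermal patch) = 2860.575 + 120.962 = 2981.537 ng/mL·h
F = (AUC_ev/D_ev)/(AUC_iv/D_iv) = (2981.537/150)/(2270/100) = 19.8769/22.7 = 0.8756

F = 0.88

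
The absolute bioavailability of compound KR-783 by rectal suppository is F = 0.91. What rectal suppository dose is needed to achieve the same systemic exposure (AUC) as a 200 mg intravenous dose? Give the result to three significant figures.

For equal systemic exposure: F × D_ev = D_iv
D_ev = D_iv / F = 200 / 0.91 = 219.78 mg

D_rectal = 220 mg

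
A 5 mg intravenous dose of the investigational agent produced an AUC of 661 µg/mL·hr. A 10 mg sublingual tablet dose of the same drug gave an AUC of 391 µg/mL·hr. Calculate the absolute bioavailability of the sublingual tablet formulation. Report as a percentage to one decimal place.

F = 29.6%

F = (AUC_ev / D_ev) / (AUC_iv / D_iv)
  = (391/10) / (661/5)
  = 39.1 / 132.2 = 0.2958
  = 29.58%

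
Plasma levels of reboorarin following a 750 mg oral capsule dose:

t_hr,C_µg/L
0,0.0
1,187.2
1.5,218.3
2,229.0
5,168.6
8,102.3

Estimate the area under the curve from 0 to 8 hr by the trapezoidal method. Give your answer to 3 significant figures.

AUC = 1310 µg/L·hr

Trapezoidal AUC_0→8:
  [0→1]: (0.0+187.2)/2 × 1 = 93.6
  [1→1.5]: (187.2+218.3)/2 × 0.5 = 101.375
  [1.5→2]: (218.3+229.0)/2 × 0.5 = 111.825
  [2→5]: (229.0+168.6)/2 × 3 = 596.4
  [5→8]: (168.6+102.3)/2 × 3 = 406.35
  Sum = 1309.55 µg/L·hr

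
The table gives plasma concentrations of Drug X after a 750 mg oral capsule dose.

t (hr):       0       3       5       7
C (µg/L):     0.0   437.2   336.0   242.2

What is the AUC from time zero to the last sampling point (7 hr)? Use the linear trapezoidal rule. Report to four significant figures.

Trapezoidal AUC_0→7:
  [0→3]: (0.0+437.2)/2 × 3 = 655.8
  [3→5]: (437.2+336.0)/2 × 2 = 773.2
  [5→7]: (336.0+242.2)/2 × 2 = 578.2
  Sum = 2007.2 µg/L·hr

AUC = 2007 µg/L·hr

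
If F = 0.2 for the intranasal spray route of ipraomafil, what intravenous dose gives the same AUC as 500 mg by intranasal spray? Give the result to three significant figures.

D_iv = 100 mg

Systemic exposure from an extravascular dose = F × D_ev, so the equivalent IV dose is F × D_ev.
D_iv = F × D_ev = 0.2 × 500 = 100 mg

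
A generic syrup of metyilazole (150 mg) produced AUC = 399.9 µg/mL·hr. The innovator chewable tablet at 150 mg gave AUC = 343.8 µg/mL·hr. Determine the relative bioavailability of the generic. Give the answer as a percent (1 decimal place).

F_rel = (AUC_test/D_test) / (AUC_ref/D_ref)
      = (399.9/150) / (343.8/150)
      = 2.666 / 2.292 = 1.1632 = 116.32%

F_rel = 116.3%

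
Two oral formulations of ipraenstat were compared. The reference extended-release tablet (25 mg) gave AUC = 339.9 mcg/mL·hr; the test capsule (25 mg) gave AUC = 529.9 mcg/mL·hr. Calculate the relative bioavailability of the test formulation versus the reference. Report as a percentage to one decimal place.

F_rel = 155.9%

F_rel = (AUC_test/D_test) / (AUC_ref/D_ref)
      = (529.9/25) / (339.9/25)
      = 21.196 / 13.596 = 1.5590 = 155.90%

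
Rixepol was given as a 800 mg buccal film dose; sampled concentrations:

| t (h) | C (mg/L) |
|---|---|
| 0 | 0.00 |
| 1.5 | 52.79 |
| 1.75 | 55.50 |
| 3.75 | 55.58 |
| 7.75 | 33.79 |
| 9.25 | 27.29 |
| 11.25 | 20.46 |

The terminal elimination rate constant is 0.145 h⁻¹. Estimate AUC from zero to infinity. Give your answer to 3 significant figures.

Trapezoidal AUC_0→11.25:
  [0→1.5]: (0.00+52.79)/2 × 1.5 = 39.5925
  [1.5→1.75]: (52.79+55.50)/2 × 0.25 = 13.53625
  [1.75→3.75]: (55.50+55.58)/2 × 2 = 111.08
  [3.75→7.75]: (55.58+33.79)/2 × 4 = 178.74
  [7.75→9.25]: (33.79+27.29)/2 × 1.5 = 45.81
  [9.25→11.25]: (27.29+20.46)/2 × 2 = 47.75
  Sum = 436.50875 mg/L·h
Extrapolated tail: C_last / k_e = 20.46 / 0.145 = 141.103
AUC_0→∞ = 436.50875 + 141.103 = 577.61175 mg/L·h

AUC = 578 mg/L·h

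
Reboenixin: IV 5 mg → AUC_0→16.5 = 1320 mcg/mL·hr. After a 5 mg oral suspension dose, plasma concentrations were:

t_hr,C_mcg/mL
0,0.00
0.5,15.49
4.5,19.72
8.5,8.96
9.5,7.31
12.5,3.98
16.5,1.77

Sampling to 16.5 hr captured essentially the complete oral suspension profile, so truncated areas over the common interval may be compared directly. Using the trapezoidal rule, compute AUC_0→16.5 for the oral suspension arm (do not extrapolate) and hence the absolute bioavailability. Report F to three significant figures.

F = 0.127

Trapezoidal AUC_0→16.5 (oral suspension):
  [0→0.5]: (0.00+15.49)/2 × 0.5 = 3.8725
  [0.5→4.5]: (15.49+19.72)/2 × 4 = 70.42
  [4.5→8.5]: (19.72+8.96)/2 × 4 = 57.36
  [8.5→9.5]: (8.96+7.31)/2 × 1 = 8.135
  [9.5→12.5]: (7.31+3.98)/2 × 3 = 16.935
  [12.5→16.5]: (3.98+1.77)/2 × 4 = 11.5
  Sum = 168.2225 mcg/mL·hr
F = (AUC_ev/D_ev)/(AUC_iv/D_iv) = (168.2225/5)/(1320/5) = 33.6445/264 = 0.1274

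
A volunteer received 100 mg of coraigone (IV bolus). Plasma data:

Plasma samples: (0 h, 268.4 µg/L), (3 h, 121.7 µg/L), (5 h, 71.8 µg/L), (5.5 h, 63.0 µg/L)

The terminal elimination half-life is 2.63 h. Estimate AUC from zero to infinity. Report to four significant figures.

AUC = 1051 µg/L·h

Trapezoidal AUC_0→5.5:
  [0→3]: (268.4+121.7)/2 × 3 = 585.15
  [3→5]: (121.7+71.8)/2 × 2 = 193.5
  [5→5.5]: (71.8+63.0)/2 × 0.5 = 33.7
  Sum = 812.35 µg/L·h
k_e = ln2 / t½ = 0.693147 / 2.63 = 0.2636 h^-1
Extrapolated tail: C_last / k_e = 63.0 / 0.2636 = 238.998
AUC_0→∞ = 812.35 + 238.998 = 1051.348 µg/L·h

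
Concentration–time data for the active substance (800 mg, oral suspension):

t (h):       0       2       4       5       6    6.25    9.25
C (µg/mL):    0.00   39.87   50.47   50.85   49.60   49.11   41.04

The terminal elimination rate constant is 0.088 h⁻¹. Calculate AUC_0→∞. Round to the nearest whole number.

Trapezoidal AUC_0→9.25:
  [0→2]: (0.00+39.87)/2 × 2 = 39.87
  [2→4]: (39.87+50.47)/2 × 2 = 90.34
  [4→5]: (50.47+50.85)/2 × 1 = 50.66
  [5→6]: (50.85+49.60)/2 × 1 = 50.225
  [6→6.25]: (49.60+49.11)/2 × 0.25 = 12.33875
  [6.25→9.25]: (49.11+41.04)/2 × 3 = 135.225
  Sum = 378.65875 µg/mL·h
Extrapolated tail: C_last / k_e = 41.04 / 0.088 = 466.364
AUC_0→∞ = 378.65875 + 466.364 = 845.02275 µg/mL·h

AUC = 845 µg/mL·h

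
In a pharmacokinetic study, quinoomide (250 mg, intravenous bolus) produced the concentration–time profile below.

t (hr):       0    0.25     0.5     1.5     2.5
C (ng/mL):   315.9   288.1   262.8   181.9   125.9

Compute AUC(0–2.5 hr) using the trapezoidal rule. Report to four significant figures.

Trapezoidal AUC_0→2.5:
  [0→0.25]: (315.9+288.1)/2 × 0.25 = 75.5
  [0.25→0.5]: (288.1+262.8)/2 × 0.25 = 68.8625
  [0.5→1.5]: (262.8+181.9)/2 × 1 = 222.35
  [1.5→2.5]: (181.9+125.9)/2 × 1 = 153.9
  Sum = 520.6125 ng/mL·hr

AUC = 520.6 ng/mL·hr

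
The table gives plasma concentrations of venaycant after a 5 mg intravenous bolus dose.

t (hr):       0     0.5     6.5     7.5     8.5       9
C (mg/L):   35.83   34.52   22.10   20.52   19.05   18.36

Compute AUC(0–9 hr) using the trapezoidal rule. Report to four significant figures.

AUC = 237.9 mg/L·hr

Trapezoidal AUC_0→9:
  [0→0.5]: (35.83+34.52)/2 × 0.5 = 17.5875
  [0.5→6.5]: (34.52+22.10)/2 × 6 = 169.86
  [6.5→7.5]: (22.10+20.52)/2 × 1 = 21.31
  [7.5→8.5]: (20.52+19.05)/2 × 1 = 19.785
  [8.5→9]: (19.05+18.36)/2 × 0.5 = 9.3525
  Sum = 237.895 mg/L·hr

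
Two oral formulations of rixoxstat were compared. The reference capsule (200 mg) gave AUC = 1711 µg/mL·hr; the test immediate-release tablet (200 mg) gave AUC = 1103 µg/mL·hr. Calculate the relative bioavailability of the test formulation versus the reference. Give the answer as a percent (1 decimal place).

F_rel = 64.5%

F_rel = (AUC_test/D_test) / (AUC_ref/D_ref)
      = (1103/200) / (1711/200)
      = 5.515 / 8.555 = 0.6447 = 64.47%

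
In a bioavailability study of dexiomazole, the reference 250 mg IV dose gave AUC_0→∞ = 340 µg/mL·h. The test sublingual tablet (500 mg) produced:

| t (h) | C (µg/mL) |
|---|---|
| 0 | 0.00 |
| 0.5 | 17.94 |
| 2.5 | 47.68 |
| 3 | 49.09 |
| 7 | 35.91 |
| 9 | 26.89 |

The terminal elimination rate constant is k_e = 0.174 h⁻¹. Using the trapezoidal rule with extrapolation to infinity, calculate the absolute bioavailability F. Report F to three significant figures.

F = 0.708

Trapezoidal AUC_0→9 (sublingual tablet):
  [0→0.5]: (0.00+17.94)/2 × 0.5 = 4.485
  [0.5→2.5]: (17.94+47.68)/2 × 2 = 65.62
  [2.5→3]: (47.68+49.09)/2 × 0.5 = 24.1925
  [3→7]: (49.09+35.91)/2 × 4 = 170.0
  [7→9]: (35.91+26.89)/2 × 2 = 62.8
  Sum = 327.0975 µg/mL·h
Tail: C_last/k_e = 26.89/0.174 = 154.540
AUC_0→∞ (sublingual tablet) = 327.0975 + 154.540 = 481.6375 µg/mL·h
F = (AUC_ev/D_ev)/(AUC_iv/D_iv) = (481.6375/500)/(340/250) = 0.963275/1.36 = 0.7083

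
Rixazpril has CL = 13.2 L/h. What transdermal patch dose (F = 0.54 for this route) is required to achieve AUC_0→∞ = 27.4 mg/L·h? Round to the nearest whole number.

Dose = CL × AUC_0→∞ / F
     = 13.2 × 27.4 / 0.54 = 669.778 mg

Dose = 670 mg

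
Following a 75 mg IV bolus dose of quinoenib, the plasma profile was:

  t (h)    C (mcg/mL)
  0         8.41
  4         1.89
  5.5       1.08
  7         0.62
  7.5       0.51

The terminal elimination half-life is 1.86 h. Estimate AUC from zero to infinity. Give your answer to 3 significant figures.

Trapezoidal AUC_0→7.5:
  [0→4]: (8.41+1.89)/2 × 4 = 20.6
  [4→5.5]: (1.89+1.08)/2 × 1.5 = 2.2275
  [5.5→7]: (1.08+0.62)/2 × 1.5 = 1.275
  [7→7.5]: (0.62+0.51)/2 × 0.5 = 0.2825
  Sum = 24.385 mcg/mL·h
k_e = ln2 / t½ = 0.693147 / 1.86 = 0.3727 h^-1
Extrapolated tail: C_last / k_e = 0.51 / 0.3727 = 1.368
AUC_0→∞ = 24.385 + 1.368 = 25.753 mcg/mL·h

AUC = 25.8 mcg/mL·h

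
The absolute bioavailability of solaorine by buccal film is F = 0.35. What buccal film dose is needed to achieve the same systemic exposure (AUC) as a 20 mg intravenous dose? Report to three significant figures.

D_buccal = 57.1 mg

For equal systemic exposure: F × D_ev = D_iv
D_ev = D_iv / F = 20 / 0.35 = 57.1429 mg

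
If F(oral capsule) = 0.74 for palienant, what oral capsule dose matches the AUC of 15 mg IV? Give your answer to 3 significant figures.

D_oral = 20.3 mg

For equal systemic exposure: F × D_ev = D_iv
D_ev = D_iv / F = 15 / 0.74 = 20.2703 mg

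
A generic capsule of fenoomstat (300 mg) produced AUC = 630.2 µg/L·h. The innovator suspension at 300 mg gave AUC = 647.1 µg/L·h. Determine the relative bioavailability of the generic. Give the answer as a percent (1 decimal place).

F_rel = 97.4%

F_rel = (AUC_test/D_test) / (AUC_ref/D_ref)
      = (630.2/300) / (647.1/300)
      = 2.10067 / 2.157 = 0.9739 = 97.39%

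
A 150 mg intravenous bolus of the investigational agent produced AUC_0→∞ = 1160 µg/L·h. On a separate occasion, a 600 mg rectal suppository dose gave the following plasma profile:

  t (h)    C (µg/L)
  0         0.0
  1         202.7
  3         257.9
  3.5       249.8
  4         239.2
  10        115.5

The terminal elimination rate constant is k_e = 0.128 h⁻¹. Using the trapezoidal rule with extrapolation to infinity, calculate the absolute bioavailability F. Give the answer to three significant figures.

F = 0.599

Trapezoidal AUC_0→10 (rectal suppository):
  [0→1]: (0.0+202.7)/2 × 1 = 101.35
  [1→3]: (202.7+257.9)/2 × 2 = 460.6
  [3→3.5]: (257.9+249.8)/2 × 0.5 = 126.925
  [3.5→4]: (249.8+239.2)/2 × 0.5 = 122.25
  [4→10]: (239.2+115.5)/2 × 6 = 1064.1
  Sum = 1875.225 µg/L·h
Tail: C_last/k_e = 115.5/0.128 = 902.344
AUC_0→∞ (rectal suppository) = 1875.225 + 902.344 = 2777.569 µg/L·h
F = (AUC_ev/D_ev)/(AUC_iv/D_iv) = (2777.569/600)/(1160/150) = 4.62928/7.73333 = 0.5986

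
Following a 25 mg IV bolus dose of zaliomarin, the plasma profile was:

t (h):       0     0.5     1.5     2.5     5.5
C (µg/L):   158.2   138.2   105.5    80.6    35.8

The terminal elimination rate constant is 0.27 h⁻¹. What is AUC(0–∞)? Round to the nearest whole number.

AUC = 596 µg/L·h

Trapezoidal AUC_0→5.5:
  [0→0.5]: (158.2+138.2)/2 × 0.5 = 74.1
  [0.5→1.5]: (138.2+105.5)/2 × 1 = 121.85
  [1.5→2.5]: (105.5+80.6)/2 × 1 = 93.05
  [2.5→5.5]: (80.6+35.8)/2 × 3 = 174.6
  Sum = 463.6 µg/L·h
Extrapolated tail: C_last / k_e = 35.8 / 0.27 = 132.593
AUC_0→∞ = 463.6 + 132.593 = 596.193 µg/L·h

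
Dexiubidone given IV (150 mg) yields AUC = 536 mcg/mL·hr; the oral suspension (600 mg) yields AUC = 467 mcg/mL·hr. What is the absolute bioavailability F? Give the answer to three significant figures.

F = 0.218

F = (AUC_ev / D_ev) / (AUC_iv / D_iv)
  = (467/600) / (536/150)
  = 0.778333 / 3.57333 = 0.2178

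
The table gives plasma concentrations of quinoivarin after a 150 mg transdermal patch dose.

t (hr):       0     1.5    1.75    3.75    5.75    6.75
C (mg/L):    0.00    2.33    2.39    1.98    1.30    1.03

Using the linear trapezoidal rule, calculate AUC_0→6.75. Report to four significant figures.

Trapezoidal AUC_0→6.75:
  [0→1.5]: (0.00+2.33)/2 × 1.5 = 1.7475
  [1.5→1.75]: (2.33+2.39)/2 × 0.25 = 0.59
  [1.75→3.75]: (2.39+1.98)/2 × 2 = 4.37
  [3.75→5.75]: (1.98+1.30)/2 × 2 = 3.28
  [5.75→6.75]: (1.30+1.03)/2 × 1 = 1.165
  Sum = 11.1525 mg/L·hr

AUC = 11.15 mg/L·hr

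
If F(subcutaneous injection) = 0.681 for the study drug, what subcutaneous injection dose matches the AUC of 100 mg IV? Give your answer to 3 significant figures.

D_subcutaneous = 147 mg

For equal systemic exposure: F × D_ev = D_iv
D_ev = D_iv / F = 100 / 0.681 = 146.843 mg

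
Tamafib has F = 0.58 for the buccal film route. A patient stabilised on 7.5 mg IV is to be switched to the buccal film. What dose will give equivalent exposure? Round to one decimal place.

For equal systemic exposure: F × D_ev = D_iv
D_ev = D_iv / F = 7.5 / 0.58 = 12.931 mg

D_buccal = 12.9 mg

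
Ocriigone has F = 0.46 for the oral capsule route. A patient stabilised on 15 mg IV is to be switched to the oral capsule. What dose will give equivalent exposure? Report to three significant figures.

For equal systemic exposure: F × D_ev = D_iv
D_ev = D_iv / F = 15 / 0.46 = 32.6087 mg

D_oral = 32.6 mg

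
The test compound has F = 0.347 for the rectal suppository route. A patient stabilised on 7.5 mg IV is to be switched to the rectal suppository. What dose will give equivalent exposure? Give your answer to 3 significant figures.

For equal systemic exposure: F × D_ev = D_iv
D_ev = D_iv / F = 7.5 / 0.347 = 21.6138 mg

D_rectal = 21.6 mg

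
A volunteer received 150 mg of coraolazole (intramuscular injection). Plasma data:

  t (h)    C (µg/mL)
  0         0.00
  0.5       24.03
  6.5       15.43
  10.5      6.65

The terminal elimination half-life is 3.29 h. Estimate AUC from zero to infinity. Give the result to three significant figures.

AUC = 200 µg/mL·h

Trapezoidal AUC_0→10.5:
  [0→0.5]: (0.00+24.03)/2 × 0.5 = 6.0075
  [0.5→6.5]: (24.03+15.43)/2 × 6 = 118.38
  [6.5→10.5]: (15.43+6.65)/2 × 4 = 44.16
  Sum = 168.5475 µg/mL·h
k_e = ln2 / t½ = 0.693147 / 3.29 = 0.2107 h^-1
Extrapolated tail: C_last / k_e = 6.65 / 0.2107 = 31.561
AUC_0→∞ = 168.5475 + 31.561 = 200.1085 µg/mL·h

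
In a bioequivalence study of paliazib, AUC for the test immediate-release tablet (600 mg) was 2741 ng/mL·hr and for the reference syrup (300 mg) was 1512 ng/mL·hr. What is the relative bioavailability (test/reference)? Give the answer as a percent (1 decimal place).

F_rel = 90.6%

F_rel = (AUC_test/D_test) / (AUC_ref/D_ref)
      = (2741/600) / (1512/300)
      = 4.56833 / 5.04 = 0.9064 = 90.64%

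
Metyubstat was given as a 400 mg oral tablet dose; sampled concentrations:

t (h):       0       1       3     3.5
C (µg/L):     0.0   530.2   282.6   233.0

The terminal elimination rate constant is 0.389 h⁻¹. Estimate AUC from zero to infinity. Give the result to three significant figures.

Trapezoidal AUC_0→3.5:
  [0→1]: (0.0+530.2)/2 × 1 = 265.1
  [1→3]: (530.2+282.6)/2 × 2 = 812.8
  [3→3.5]: (282.6+233.0)/2 × 0.5 = 128.9
  Sum = 1206.8 µg/L·h
Extrapolated tail: C_last / k_e = 233.0 / 0.389 = 598.972
AUC_0→∞ = 1206.8 + 598.972 = 1805.772 µg/L·h

AUC = 1810 µg/L·h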